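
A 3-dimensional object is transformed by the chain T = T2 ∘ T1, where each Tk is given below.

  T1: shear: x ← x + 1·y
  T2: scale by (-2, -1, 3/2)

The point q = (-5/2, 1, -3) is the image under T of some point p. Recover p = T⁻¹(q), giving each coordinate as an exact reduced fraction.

T1 = [1 1 0 0; 0 1 0 0; 0 0 1 0; 0 0 0 1]
T2·T1 = [-2 -2 0 0; 0 -1 0 0; 0 0 3/2 0; 0 0 0 1]
det M = 3; M⁻¹ = [-1/2 1 0 0; 0 -1 0 0; 0 0 2/3 0; 0 0 0 1]
M⁻¹ · (-5/2, 1, -3)ᵀ = (9/4, -1, -2)ᵀ

p = (9/4, -1, -2)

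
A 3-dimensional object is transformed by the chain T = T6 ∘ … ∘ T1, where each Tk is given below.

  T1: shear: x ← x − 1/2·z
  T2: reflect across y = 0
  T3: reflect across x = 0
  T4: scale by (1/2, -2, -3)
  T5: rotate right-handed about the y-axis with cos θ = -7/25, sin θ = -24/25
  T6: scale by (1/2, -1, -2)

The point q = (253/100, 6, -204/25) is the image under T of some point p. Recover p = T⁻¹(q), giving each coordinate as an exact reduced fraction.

p = (-4, -3, 2)

T1 = [1 0 -1/2 0; 0 1 0 0; 0 0 1 0; 0 0 0 1]
T2·T1 = [1 0 -1/2 0; 0 -1 0 0; 0 0 1 0; 0 0 0 1]
T3·…·T1 = [-1 0 1/2 0; 0 -1 0 0; 0 0 1 0; 0 0 0 1]
T4·…·T1 = [-1/2 0 1/4 0; 0 2 0 0; 0 0 -3 0; 0 0 0 1]
T5·…·T1 = [7/50 0 281/100 0; 0 2 0 0; -12/25 0 27/25 0; 0 0 0 1]
T6·…·T1 = [7/100 0 281/200 0; 0 -2 0 0; 24/25 0 -54/25 0; 0 0 0 1]
det M = 3; M⁻¹ = [36/25 0 281/300 0; 0 -1/2 0 0; 16/25 0 -7/150 0; 0 0 0 1]
M⁻¹ · (253/100, 6, -204/25)ᵀ = (-4, -3, 2)ᵀ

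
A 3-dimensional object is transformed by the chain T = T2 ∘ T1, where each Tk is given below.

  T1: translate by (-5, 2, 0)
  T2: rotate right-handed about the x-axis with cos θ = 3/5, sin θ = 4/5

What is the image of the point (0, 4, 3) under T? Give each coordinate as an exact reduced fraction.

T1 translate by (-5, 2, 0): (0, 4, 3) → (-5, 6, 3)
T2 rotate right-handed about the x-axis with cos θ = 3/5, sin θ = 4/5: (-5, 6, 3) → (-5, 6/5, 33/5)

T(p) = (-5, 6/5, 33/5)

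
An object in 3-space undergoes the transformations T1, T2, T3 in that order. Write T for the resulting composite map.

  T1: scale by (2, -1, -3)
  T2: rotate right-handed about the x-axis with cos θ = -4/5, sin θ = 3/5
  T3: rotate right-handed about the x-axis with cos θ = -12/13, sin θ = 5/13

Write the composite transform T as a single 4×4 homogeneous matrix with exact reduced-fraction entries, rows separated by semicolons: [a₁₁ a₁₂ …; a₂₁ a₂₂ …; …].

T1 = [2 0 0 0; 0 -1 0 0; 0 0 -3 0; 0 0 0 1]
T2·T1 = [2 0 0 0; 0 4/5 9/5 0; 0 -3/5 12/5 0; 0 0 0 1]
T3·…·T1 = [2 0 0 0; 0 -33/65 -168/65 0; 0 56/65 -99/65 0; 0 0 0 1]

T = [2 0 0 0; 0 -33/65 -168/65 0; 0 56/65 -99/65 0; 0 0 0 1]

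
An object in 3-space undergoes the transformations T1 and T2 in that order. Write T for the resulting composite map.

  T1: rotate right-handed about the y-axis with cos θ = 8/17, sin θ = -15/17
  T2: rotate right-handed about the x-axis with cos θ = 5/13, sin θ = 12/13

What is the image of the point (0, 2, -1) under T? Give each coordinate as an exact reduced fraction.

T(p) = (15/17, 266/221, 368/221)

T1 rotate right-handed about the y-axis with cos θ = 8/17, sin θ = -15/17: (0, 2, -1) → (15/17, 2, -8/17)
T2 rotate right-handed about the x-axis with cos θ = 5/13, sin θ = 12/13: (15/17, 2, -8/17) → (15/17, 266/221, 368/221)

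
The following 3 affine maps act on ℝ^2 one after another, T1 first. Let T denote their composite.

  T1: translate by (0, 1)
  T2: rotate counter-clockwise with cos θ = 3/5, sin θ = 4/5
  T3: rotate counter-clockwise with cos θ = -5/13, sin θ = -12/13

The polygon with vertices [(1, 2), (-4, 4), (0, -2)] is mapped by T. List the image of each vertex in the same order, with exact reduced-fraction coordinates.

image vertices: (201/65, 43/65), (148/65, 389/65), (-56/65, -33/65)

T1 translate by (0, 1): (1, 2) → (1, 3); (-4, 4) → (-4, 5); (0, -2) → (0, -1)
T2 rotate counter-clockwise with cos θ = 3/5, sin θ = 4/5: (1, 3) → (-9/5, 13/5); (-4, 5) → (-32/5, -1/5); (0, -1) → (4/5, -3/5)
T3 rotate counter-clockwise with cos θ = -5/13, sin θ = -12/13: (-9/5, 13/5) → (201/65, 43/65); (-32/5, -1/5) → (148/65, 389/65); (4/5, -3/5) → (-56/65, -33/65)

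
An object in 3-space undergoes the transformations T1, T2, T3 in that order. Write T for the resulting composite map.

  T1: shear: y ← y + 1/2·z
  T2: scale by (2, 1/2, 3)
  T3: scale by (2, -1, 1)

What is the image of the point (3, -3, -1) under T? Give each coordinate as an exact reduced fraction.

T(p) = (12, 7/4, -3)

T1 shear: y ← y + 1/2·z: (3, -3, -1) → (3, -7/2, -1)
T2 scale by (2, 1/2, 3): (3, -7/2, -1) → (6, -7/4, -3)
T3 scale by (2, -1, 1): (6, -7/4, -3) → (12, 7/4, -3)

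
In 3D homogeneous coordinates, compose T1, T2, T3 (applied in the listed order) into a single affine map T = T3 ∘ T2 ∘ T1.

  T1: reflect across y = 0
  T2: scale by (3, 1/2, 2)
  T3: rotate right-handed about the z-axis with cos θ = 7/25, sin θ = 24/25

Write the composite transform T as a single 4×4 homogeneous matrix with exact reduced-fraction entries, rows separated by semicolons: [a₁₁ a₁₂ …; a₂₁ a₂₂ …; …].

T1 = [1 0 0 0; 0 -1 0 0; 0 0 1 0; 0 0 0 1]
T2·T1 = [3 0 0 0; 0 -1/2 0 0; 0 0 2 0; 0 0 0 1]
T3·…·T1 = [21/25 12/25 0 0; 72/25 -7/50 0 0; 0 0 2 0; 0 0 0 1]

T = [21/25 12/25 0 0; 72/25 -7/50 0 0; 0 0 2 0; 0 0 0 1]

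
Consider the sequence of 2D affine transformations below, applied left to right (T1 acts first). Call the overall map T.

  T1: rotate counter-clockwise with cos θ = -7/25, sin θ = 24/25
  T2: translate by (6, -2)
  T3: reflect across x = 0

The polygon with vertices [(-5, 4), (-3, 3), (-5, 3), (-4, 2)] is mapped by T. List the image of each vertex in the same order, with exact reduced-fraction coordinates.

image vertices: (-89/25, -198/25), (-99/25, -143/25), (-113/25, -191/25), (-26/5, -32/5)

T1 rotate counter-clockwise with cos θ = -7/25, sin θ = 24/25: (-5, 4) → (-61/25, -148/25); (-3, 3) → (-51/25, -93/25); (-5, 3) → (-37/25, -141/25); (-4, 2) → (-4/5, -22/5)
T2 translate by (6, -2): (-61/25, -148/25) → (89/25, -198/25); (-51/25, -93/25) → (99/25, -143/25); (-37/25, -141/25) → (113/25, -191/25); (-4/5, -22/5) → (26/5, -32/5)
T3 reflect across x = 0: (89/25, -198/25) → (-89/25, -198/25); (99/25, -143/25) → (-99/25, -143/25); (113/25, -191/25) → (-113/25, -191/25); (26/5, -32/5) → (-26/5, -32/5)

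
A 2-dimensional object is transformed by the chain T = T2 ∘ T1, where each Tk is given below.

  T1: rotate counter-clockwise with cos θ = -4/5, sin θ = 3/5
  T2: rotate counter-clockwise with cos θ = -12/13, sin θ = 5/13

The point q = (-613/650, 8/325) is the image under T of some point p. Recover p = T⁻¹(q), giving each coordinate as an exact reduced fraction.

p = (-1/2, -4/5)

T1 = [-4/5 -3/5 0; 3/5 -4/5 0; 0 0 1]
T2·T1 = [33/65 56/65 0; -56/65 33/65 0; 0 0 1]
det M = 1; M⁻¹ = [33/65 -56/65 0; 56/65 33/65 0; 0 0 1]
M⁻¹ · (-613/650, 8/325)ᵀ = (-1/2, -4/5)ᵀ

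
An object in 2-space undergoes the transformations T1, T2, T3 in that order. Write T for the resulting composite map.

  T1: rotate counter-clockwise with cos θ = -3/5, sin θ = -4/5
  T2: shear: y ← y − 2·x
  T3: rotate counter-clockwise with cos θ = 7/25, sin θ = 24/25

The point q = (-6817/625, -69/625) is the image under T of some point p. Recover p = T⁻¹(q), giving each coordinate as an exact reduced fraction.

T1 = [-3/5 4/5 0; -4/5 -3/5 0; 0 0 1]
T2·T1 = [-3/5 4/5 0; 2/5 -11/5 0; 0 0 1]
T3·…·T1 = [-69/125 292/125 0; -58/125 19/125 0; 0 0 1]
det M = 1; M⁻¹ = [19/125 -292/125 0; 58/125 -69/125 0; 0 0 1]
M⁻¹ · (-6817/625, -69/625)ᵀ = (-7/5, -5)ᵀ

p = (-7/5, -5)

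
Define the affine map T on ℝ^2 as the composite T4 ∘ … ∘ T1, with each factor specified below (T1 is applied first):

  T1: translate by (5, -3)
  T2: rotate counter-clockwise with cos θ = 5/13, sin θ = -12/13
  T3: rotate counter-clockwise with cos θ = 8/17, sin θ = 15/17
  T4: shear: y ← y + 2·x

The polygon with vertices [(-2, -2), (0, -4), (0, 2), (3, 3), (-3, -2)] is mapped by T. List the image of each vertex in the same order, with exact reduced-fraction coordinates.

T1 translate by (5, -3): (-2, -2) → (3, -5); (0, -4) → (5, -7); (0, 2) → (5, -1); (3, 3) → (8, 0); (-3, -2) → (2, -5)
T2 rotate counter-clockwise with cos θ = 5/13, sin θ = -12/13: (3, -5) → (-45/13, -61/13); (5, -7) → (-59/13, -95/13); (5, -1) → (1, -5); (8, 0) → (40/13, -96/13); (2, -5) → (-50/13, -49/13)
T3 rotate counter-clockwise with cos θ = 8/17, sin θ = 15/17: (-45/13, -61/13) → (555/221, -1163/221); (-59/13, -95/13) → (953/221, -1645/221); (1, -5) → (83/17, -25/17); (40/13, -96/13) → (1760/221, -168/221); (-50/13, -49/13) → (335/221, -1142/221)
T4 shear: y ← y + 2·x: (555/221, -1163/221) → (555/221, -53/221); (953/221, -1645/221) → (953/221, 261/221); (83/17, -25/17) → (83/17, 141/17); (1760/221, -168/221) → (1760/221, 3352/221); (335/221, -1142/221) → (335/221, -472/221)

image vertices: (555/221, -53/221), (953/221, 261/221), (83/17, 141/17), (1760/221, 3352/221), (335/221, -472/221)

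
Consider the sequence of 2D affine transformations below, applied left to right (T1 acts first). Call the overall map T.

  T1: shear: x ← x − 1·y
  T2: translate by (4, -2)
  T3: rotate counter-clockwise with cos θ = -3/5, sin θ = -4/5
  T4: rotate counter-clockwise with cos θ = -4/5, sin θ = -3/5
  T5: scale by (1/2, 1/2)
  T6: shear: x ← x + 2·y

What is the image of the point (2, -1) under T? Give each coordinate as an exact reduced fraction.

T(p) = (17/2, 7/2)

T1 shear: x ← x − 1·y: (2, -1) → (3, -1)
T2 translate by (4, -2): (3, -1) → (7, -3)
T3 rotate counter-clockwise with cos θ = -3/5, sin θ = -4/5: (7, -3) → (-33/5, -19/5)
T4 rotate counter-clockwise with cos θ = -4/5, sin θ = -3/5: (-33/5, -19/5) → (3, 7)
T5 scale by (1/2, 1/2): (3, 7) → (3/2, 7/2)
T6 shear: x ← x + 2·y: (3/2, 7/2) → (17/2, 7/2)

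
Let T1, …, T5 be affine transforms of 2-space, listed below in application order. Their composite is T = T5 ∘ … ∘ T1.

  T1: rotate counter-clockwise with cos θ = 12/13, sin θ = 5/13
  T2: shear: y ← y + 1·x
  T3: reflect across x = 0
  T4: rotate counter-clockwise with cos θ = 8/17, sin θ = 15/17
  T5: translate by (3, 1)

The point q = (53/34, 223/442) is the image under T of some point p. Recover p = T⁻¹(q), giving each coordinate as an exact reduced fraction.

T1 = [12/13 -5/13 0; 5/13 12/13 0; 0 0 1]
T2·T1 = [12/13 -5/13 0; 17/13 7/13 0; 0 0 1]
T3·…·T1 = [-12/13 5/13 0; 17/13 7/13 0; 0 0 1]
T4·…·T1 = [-27/17 -5/17 0; -44/221 131/221 0; 0 0 1]
T5·…·T1 = [-27/17 -5/17 3; -44/221 131/221 1; 0 0 1]
det M = -1; M⁻¹ = [-131/221 -5/17 458/221; -44/221 27/17 -219/221; 0 0 1]
M⁻¹ · (53/34, 223/442)ᵀ = (1, -1/2)ᵀ

p = (1, -1/2)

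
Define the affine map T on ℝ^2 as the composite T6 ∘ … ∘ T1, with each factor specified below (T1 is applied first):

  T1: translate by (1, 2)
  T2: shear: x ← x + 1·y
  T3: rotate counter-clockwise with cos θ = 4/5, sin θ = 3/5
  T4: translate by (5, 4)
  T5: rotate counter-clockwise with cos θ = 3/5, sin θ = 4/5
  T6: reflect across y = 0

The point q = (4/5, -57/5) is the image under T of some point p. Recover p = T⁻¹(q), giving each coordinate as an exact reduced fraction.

p = (5, -3)

T1 = [1 0 1; 0 1 2; 0 0 1]
T2·T1 = [1 1 3; 0 1 2; 0 0 1]
T3·…·T1 = [4/5 1/5 6/5; 3/5 7/5 17/5; 0 0 1]
T4·…·T1 = [4/5 1/5 31/5; 3/5 7/5 37/5; 0 0 1]
T5·…·T1 = [0 -1 -11/5; 1 1 47/5; 0 0 1]
T6·…·T1 = [0 -1 -11/5; -1 -1 -47/5; 0 0 1]
det M = -1; M⁻¹ = [1 -1 -36/5; -1 0 -11/5; 0 0 1]
M⁻¹ · (4/5, -57/5)ᵀ = (5, -3)ᵀ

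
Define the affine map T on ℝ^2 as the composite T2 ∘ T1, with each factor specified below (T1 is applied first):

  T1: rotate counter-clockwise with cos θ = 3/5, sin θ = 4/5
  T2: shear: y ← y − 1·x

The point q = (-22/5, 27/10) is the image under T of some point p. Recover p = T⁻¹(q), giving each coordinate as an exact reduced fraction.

T1 = [3/5 -4/5 0; 4/5 3/5 0; 0 0 1]
T2·T1 = [3/5 -4/5 0; 1/5 7/5 0; 0 0 1]
det M = 1; M⁻¹ = [7/5 4/5 0; -1/5 3/5 0; 0 0 1]
M⁻¹ · (-22/5, 27/10)ᵀ = (-4, 5/2)ᵀ

p = (-4, 5/2)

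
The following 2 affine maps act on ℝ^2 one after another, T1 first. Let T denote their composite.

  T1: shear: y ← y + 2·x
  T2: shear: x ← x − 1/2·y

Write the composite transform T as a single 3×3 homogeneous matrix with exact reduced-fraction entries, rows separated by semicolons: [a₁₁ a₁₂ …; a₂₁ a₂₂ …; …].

T = [0 -1/2 0; 2 1 0; 0 0 1]

T1 = [1 0 0; 2 1 0; 0 0 1]
T2·T1 = [0 -1/2 0; 2 1 0; 0 0 1]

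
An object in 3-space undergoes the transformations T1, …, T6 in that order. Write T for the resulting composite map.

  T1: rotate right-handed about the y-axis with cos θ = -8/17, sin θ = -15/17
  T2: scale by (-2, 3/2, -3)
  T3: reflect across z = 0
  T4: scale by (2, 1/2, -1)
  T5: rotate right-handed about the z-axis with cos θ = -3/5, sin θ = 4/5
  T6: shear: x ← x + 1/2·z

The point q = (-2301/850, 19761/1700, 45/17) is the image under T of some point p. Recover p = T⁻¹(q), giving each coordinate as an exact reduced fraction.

T1 = [-8/17 0 -15/17 0; 0 1 0 0; 15/17 0 -8/17 0; 0 0 0 1]
T2·T1 = [16/17 0 30/17 0; 0 3/2 0 0; -45/17 0 24/17 0; 0 0 0 1]
T3·…·T1 = [16/17 0 30/17 0; 0 3/2 0 0; 45/17 0 -24/17 0; 0 0 0 1]
T4·…·T1 = [32/17 0 60/17 0; 0 3/4 0 0; -45/17 0 24/17 0; 0 0 0 1]
T5·…·T1 = [-96/85 -3/5 -36/17 0; 128/85 -9/20 48/17 0; -45/17 0 24/17 0; 0 0 0 1]
T6·…·T1 = [-417/170 -3/5 -24/17 0; 128/85 -9/20 48/17 0; -45/17 0 24/17 0; 0 0 0 1]
det M = 9; M⁻¹ = [-6/85 8/85 -22/85 0; -16/15 -4/5 8/15 0; -9/68 3/17 91/408 0; 0 0 0 1]
M⁻¹ · (-2301/850, 19761/1700, 45/17)ᵀ = (3/5, -5, 3)ᵀ

p = (3/5, -5, 3)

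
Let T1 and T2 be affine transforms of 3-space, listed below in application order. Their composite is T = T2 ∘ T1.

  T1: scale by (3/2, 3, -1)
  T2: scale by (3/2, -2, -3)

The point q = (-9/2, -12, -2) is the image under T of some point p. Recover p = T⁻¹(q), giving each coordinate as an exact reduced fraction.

T1 = [3/2 0 0 0; 0 3 0 0; 0 0 -1 0; 0 0 0 1]
T2·T1 = [9/4 0 0 0; 0 -6 0 0; 0 0 3 0; 0 0 0 1]
det M = -81/2; M⁻¹ = [4/9 0 0 0; 0 -1/6 0 0; 0 0 1/3 0; 0 0 0 1]
M⁻¹ · (-9/2, -12, -2)ᵀ = (-2, 2, -2/3)ᵀ

p = (-2, 2, -2/3)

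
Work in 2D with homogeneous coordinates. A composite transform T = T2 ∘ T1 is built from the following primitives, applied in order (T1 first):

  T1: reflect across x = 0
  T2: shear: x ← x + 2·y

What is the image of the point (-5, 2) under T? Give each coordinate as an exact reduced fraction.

T(p) = (9, 2)

T1 reflect across x = 0: (-5, 2) → (5, 2)
T2 shear: x ← x + 2·y: (5, 2) → (9, 2)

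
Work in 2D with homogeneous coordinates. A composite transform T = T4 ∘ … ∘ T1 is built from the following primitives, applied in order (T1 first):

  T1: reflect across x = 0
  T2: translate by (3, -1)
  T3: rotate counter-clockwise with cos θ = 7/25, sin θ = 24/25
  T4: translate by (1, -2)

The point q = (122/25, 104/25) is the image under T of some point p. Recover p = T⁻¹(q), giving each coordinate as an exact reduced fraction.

T1 = [-1 0 0; 0 1 0; 0 0 1]
T2·T1 = [-1 0 3; 0 1 -1; 0 0 1]
T3·…·T1 = [-7/25 -24/25 9/5; -24/25 7/25 13/5; 0 0 1]
T4·…·T1 = [-7/25 -24/25 14/5; -24/25 7/25 3/5; 0 0 1]
det M = -1; M⁻¹ = [-7/25 -24/25 34/25; -24/25 7/25 63/25; 0 0 1]
M⁻¹ · (122/25, 104/25)ᵀ = (-4, -1)ᵀ

p = (-4, -1)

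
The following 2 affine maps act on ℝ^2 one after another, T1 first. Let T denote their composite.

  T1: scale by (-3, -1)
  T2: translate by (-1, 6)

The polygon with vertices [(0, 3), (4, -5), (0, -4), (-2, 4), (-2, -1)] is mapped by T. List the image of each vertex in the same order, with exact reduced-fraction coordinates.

image vertices: (-1, 3), (-13, 11), (-1, 10), (5, 2), (5, 7)

T1 scale by (-3, -1): (0, 3) → (0, -3); (4, -5) → (-12, 5); (0, -4) → (0, 4); (-2, 4) → (6, -4); (-2, -1) → (6, 1)
T2 translate by (-1, 6): (0, -3) → (-1, 3); (-12, 5) → (-13, 11); (0, 4) → (-1, 10); (6, -4) → (5, 2); (6, 1) → (5, 7)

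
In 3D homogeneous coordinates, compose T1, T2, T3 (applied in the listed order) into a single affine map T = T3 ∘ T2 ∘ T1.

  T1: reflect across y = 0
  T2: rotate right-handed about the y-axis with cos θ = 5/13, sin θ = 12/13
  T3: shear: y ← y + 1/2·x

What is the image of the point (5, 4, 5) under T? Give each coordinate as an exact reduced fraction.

T1 reflect across y = 0: (5, 4, 5) → (5, -4, 5)
T2 rotate right-handed about the y-axis with cos θ = 5/13, sin θ = 12/13: (5, -4, 5) → (85/13, -4, -35/13)
T3 shear: y ← y + 1/2·x: (85/13, -4, -35/13) → (85/13, -19/26, -35/13)

T(p) = (85/13, -19/26, -35/13)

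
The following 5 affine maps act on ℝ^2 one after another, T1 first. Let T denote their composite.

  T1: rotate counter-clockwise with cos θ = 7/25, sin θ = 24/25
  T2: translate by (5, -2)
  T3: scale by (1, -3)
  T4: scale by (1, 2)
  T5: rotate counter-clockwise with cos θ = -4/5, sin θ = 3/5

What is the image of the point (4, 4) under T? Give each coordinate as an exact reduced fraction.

T(p) = (1104/125, 1947/125)

T1 rotate counter-clockwise with cos θ = 7/25, sin θ = 24/25: (4, 4) → (-68/25, 124/25)
T2 translate by (5, -2): (-68/25, 124/25) → (57/25, 74/25)
T3 scale by (1, -3): (57/25, 74/25) → (57/25, -222/25)
T4 scale by (1, 2): (57/25, -222/25) → (57/25, -444/25)
T5 rotate counter-clockwise with cos θ = -4/5, sin θ = 3/5: (57/25, -444/25) → (1104/125, 1947/125)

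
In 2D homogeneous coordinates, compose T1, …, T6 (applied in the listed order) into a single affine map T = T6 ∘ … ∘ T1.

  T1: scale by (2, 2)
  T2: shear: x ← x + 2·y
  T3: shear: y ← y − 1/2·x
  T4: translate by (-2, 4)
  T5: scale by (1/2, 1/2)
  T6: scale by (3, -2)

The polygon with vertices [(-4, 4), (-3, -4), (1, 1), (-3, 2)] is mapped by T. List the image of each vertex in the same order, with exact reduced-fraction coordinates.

image vertices: (9, -8), (-36, -7), (6, -3), (0, -7)

T1 scale by (2, 2): (-4, 4) → (-8, 8); (-3, -4) → (-6, -8); (1, 1) → (2, 2); (-3, 2) → (-6, 4)
T2 shear: x ← x + 2·y: (-8, 8) → (8, 8); (-6, -8) → (-22, -8); (2, 2) → (6, 2); (-6, 4) → (2, 4)
T3 shear: y ← y − 1/2·x: (8, 8) → (8, 4); (-22, -8) → (-22, 3); (6, 2) → (6, -1); (2, 4) → (2, 3)
T4 translate by (-2, 4): (8, 4) → (6, 8); (-22, 3) → (-24, 7); (6, -1) → (4, 3); (2, 3) → (0, 7)
T5 scale by (1/2, 1/2): (6, 8) → (3, 4); (-24, 7) → (-12, 7/2); (4, 3) → (2, 3/2); (0, 7) → (0, 7/2)
T6 scale by (3, -2): (3, 4) → (9, -8); (-12, 7/2) → (-36, -7); (2, 3/2) → (6, -3); (0, 7/2) → (0, -7)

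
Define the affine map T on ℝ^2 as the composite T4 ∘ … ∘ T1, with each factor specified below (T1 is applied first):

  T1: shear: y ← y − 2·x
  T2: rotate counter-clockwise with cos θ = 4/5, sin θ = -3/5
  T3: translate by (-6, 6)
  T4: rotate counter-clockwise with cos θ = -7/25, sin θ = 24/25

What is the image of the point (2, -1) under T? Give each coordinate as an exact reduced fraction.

T1 shear: y ← y − 2·x: (2, -1) → (2, -5)
T2 rotate counter-clockwise with cos θ = 4/5, sin θ = -3/5: (2, -5) → (-7/5, -26/5)
T3 translate by (-6, 6): (-7/5, -26/5) → (-37/5, 4/5)
T4 rotate counter-clockwise with cos θ = -7/25, sin θ = 24/25: (-37/5, 4/5) → (163/125, -916/125)

T(p) = (163/125, -916/125)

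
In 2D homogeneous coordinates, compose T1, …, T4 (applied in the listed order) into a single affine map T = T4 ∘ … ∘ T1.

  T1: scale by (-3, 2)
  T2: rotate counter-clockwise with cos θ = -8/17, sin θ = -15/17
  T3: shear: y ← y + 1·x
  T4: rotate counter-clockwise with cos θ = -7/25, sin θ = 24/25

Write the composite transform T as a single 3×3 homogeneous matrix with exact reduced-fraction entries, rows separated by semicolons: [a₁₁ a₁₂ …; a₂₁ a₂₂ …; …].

T = [-1824/425 -546/425 0; 93/425 622/425 0; 0 0 1]

T1 = [-3 0 0; 0 2 0; 0 0 1]
T2·T1 = [24/17 30/17 0; 45/17 -16/17 0; 0 0 1]
T3·…·T1 = [24/17 30/17 0; 69/17 14/17 0; 0 0 1]
T4·…·T1 = [-1824/425 -546/425 0; 93/425 622/425 0; 0 0 1]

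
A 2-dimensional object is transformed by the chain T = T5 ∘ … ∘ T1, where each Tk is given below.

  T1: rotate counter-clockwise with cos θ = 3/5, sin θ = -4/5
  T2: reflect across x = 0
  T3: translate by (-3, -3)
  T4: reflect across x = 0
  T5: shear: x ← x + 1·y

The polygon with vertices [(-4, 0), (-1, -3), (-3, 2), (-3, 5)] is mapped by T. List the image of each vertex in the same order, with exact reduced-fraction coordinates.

image vertices: (4/5, 1/5), (-4, -4), (17/5, 3/5), (38/5, 12/5)

T1 rotate counter-clockwise with cos θ = 3/5, sin θ = -4/5: (-4, 0) → (-12/5, 16/5); (-1, -3) → (-3, -1); (-3, 2) → (-1/5, 18/5); (-3, 5) → (11/5, 27/5)
T2 reflect across x = 0: (-12/5, 16/5) → (12/5, 16/5); (-3, -1) → (3, -1); (-1/5, 18/5) → (1/5, 18/5); (11/5, 27/5) → (-11/5, 27/5)
T3 translate by (-3, -3): (12/5, 16/5) → (-3/5, 1/5); (3, -1) → (0, -4); (1/5, 18/5) → (-14/5, 3/5); (-11/5, 27/5) → (-26/5, 12/5)
T4 reflect across x = 0: (-3/5, 1/5) → (3/5, 1/5); (0, -4) → (0, -4); (-14/5, 3/5) → (14/5, 3/5); (-26/5, 12/5) → (26/5, 12/5)
T5 shear: x ← x + 1·y: (3/5, 1/5) → (4/5, 1/5); (0, -4) → (-4, -4); (14/5, 3/5) → (17/5, 3/5); (26/5, 12/5) → (38/5, 12/5)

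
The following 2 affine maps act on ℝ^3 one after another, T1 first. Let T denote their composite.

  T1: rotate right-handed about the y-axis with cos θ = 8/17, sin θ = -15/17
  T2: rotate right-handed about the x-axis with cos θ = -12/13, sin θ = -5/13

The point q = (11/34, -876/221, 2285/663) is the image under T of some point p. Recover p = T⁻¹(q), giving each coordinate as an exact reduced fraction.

p = (-4, 7/3, -5/2)

T1 = [8/17 0 -15/17 0; 0 1 0 0; 15/17 0 8/17 0; 0 0 0 1]
T2·T1 = [8/17 0 -15/17 0; 75/221 -12/13 40/221 0; -180/221 -5/13 -96/221 0; 0 0 0 1]
det M = 1; M⁻¹ = [8/17 75/221 -180/221 0; 0 -12/13 -5/13 0; -15/17 40/221 -96/221 0; 0 0 0 1]
M⁻¹ · (11/34, -876/221, 2285/663)ᵀ = (-4, 7/3, -5/2)ᵀ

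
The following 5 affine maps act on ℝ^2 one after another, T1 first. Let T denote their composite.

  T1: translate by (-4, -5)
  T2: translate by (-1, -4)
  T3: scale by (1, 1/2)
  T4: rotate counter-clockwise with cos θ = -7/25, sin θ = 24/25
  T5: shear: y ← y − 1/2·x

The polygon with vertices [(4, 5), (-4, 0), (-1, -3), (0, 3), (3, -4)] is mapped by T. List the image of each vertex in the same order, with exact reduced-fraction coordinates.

T1 translate by (-4, -5): (4, 5) → (0, 0); (-4, 0) → (-8, -5); (-1, -3) → (-5, -8); (0, 3) → (-4, -2); (3, -4) → (-1, -9)
T2 translate by (-1, -4): (0, 0) → (-1, -4); (-8, -5) → (-9, -9); (-5, -8) → (-6, -12); (-4, -2) → (-5, -6); (-1, -9) → (-2, -13)
T3 scale by (1, 1/2): (-1, -4) → (-1, -2); (-9, -9) → (-9, -9/2); (-6, -12) → (-6, -6); (-5, -6) → (-5, -3); (-2, -13) → (-2, -13/2)
T4 rotate counter-clockwise with cos θ = -7/25, sin θ = 24/25: (-1, -2) → (11/5, -2/5); (-9, -9/2) → (171/25, -369/50); (-6, -6) → (186/25, -102/25); (-5, -3) → (107/25, -99/25); (-2, -13/2) → (34/5, -1/10)
T5 shear: y ← y − 1/2·x: (11/5, -2/5) → (11/5, -3/2); (171/25, -369/50) → (171/25, -54/5); (186/25, -102/25) → (186/25, -39/5); (107/25, -99/25) → (107/25, -61/10); (34/5, -1/10) → (34/5, -7/2)

image vertices: (11/5, -3/2), (171/25, -54/5), (186/25, -39/5), (107/25, -61/10), (34/5, -7/2)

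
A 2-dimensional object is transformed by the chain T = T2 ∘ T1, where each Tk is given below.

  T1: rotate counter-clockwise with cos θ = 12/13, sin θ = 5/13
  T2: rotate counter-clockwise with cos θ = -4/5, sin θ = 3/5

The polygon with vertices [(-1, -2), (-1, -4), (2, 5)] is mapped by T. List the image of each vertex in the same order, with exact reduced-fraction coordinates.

T1 rotate counter-clockwise with cos θ = 12/13, sin θ = 5/13: (-1, -2) → (-2/13, -29/13); (-1, -4) → (8/13, -53/13); (2, 5) → (-1/13, 70/13)
T2 rotate counter-clockwise with cos θ = -4/5, sin θ = 3/5: (-2/13, -29/13) → (19/13, 22/13); (8/13, -53/13) → (127/65, 236/65); (-1/13, 70/13) → (-206/65, -283/65)

image vertices: (19/13, 22/13), (127/65, 236/65), (-206/65, -283/65)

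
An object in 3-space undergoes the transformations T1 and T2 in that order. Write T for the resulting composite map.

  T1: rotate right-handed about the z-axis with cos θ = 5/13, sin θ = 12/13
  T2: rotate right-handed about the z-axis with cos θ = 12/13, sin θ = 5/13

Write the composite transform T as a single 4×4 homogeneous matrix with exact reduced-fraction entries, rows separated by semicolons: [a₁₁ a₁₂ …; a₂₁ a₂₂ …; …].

T1 = [5/13 -12/13 0 0; 12/13 5/13 0 0; 0 0 1 0; 0 0 0 1]
T2·T1 = [0 -1 0 0; 1 0 0 0; 0 0 1 0; 0 0 0 1]

T = [0 -1 0 0; 1 0 0 0; 0 0 1 0; 0 0 0 1]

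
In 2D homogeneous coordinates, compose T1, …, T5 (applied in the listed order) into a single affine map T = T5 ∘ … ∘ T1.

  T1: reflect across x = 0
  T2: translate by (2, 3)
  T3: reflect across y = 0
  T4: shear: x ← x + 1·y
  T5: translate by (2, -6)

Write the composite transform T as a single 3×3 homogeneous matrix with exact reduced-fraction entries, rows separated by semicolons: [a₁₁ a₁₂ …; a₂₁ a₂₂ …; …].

T = [-1 -1 1; 0 -1 -9; 0 0 1]

T1 = [-1 0 0; 0 1 0; 0 0 1]
T2·T1 = [-1 0 2; 0 1 3; 0 0 1]
T3·…·T1 = [-1 0 2; 0 -1 -3; 0 0 1]
T4·…·T1 = [-1 -1 -1; 0 -1 -3; 0 0 1]
T5·…·T1 = [-1 -1 1; 0 -1 -9; 0 0 1]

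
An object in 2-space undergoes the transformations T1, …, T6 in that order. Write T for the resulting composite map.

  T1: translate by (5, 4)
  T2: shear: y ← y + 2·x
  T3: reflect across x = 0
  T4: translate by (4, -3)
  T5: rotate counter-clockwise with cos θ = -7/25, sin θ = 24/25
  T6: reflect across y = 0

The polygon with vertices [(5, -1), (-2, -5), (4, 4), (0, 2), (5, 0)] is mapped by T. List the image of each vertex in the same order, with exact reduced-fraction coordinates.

image vertices: (-438/25, 284/25), (-11/5, -2/5), (-517/25, 281/25), (-61/5, 23/5), (-462/25, 291/25)

T1 translate by (5, 4): (5, -1) → (10, 3); (-2, -5) → (3, -1); (4, 4) → (9, 8); (0, 2) → (5, 6); (5, 0) → (10, 4)
T2 shear: y ← y + 2·x: (10, 3) → (10, 23); (3, -1) → (3, 5); (9, 8) → (9, 26); (5, 6) → (5, 16); (10, 4) → (10, 24)
T3 reflect across x = 0: (10, 23) → (-10, 23); (3, 5) → (-3, 5); (9, 26) → (-9, 26); (5, 16) → (-5, 16); (10, 24) → (-10, 24)
T4 translate by (4, -3): (-10, 23) → (-6, 20); (-3, 5) → (1, 2); (-9, 26) → (-5, 23); (-5, 16) → (-1, 13); (-10, 24) → (-6, 21)
T5 rotate counter-clockwise with cos θ = -7/25, sin θ = 24/25: (-6, 20) → (-438/25, -284/25); (1, 2) → (-11/5, 2/5); (-5, 23) → (-517/25, -281/25); (-1, 13) → (-61/5, -23/5); (-6, 21) → (-462/25, -291/25)
T6 reflect across y = 0: (-438/25, -284/25) → (-438/25, 284/25); (-11/5, 2/5) → (-11/5, -2/5); (-517/25, -281/25) → (-517/25, 281/25); (-61/5, -23/5) → (-61/5, 23/5); (-462/25, -291/25) → (-462/25, 291/25)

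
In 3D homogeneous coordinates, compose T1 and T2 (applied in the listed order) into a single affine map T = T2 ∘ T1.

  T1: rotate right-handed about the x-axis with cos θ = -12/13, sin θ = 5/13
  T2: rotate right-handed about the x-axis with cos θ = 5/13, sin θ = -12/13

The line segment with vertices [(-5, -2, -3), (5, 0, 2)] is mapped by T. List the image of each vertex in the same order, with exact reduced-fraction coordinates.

T1 rotate right-handed about the x-axis with cos θ = -12/13, sin θ = 5/13: (-5, -2, -3) → (-5, 3, 2); (5, 0, 2) → (5, -10/13, -24/13)
T2 rotate right-handed about the x-axis with cos θ = 5/13, sin θ = -12/13: (-5, 3, 2) → (-5, 3, -2); (5, -10/13, -24/13) → (5, -2, 0)

image vertices: (-5, 3, -2), (5, -2, 0)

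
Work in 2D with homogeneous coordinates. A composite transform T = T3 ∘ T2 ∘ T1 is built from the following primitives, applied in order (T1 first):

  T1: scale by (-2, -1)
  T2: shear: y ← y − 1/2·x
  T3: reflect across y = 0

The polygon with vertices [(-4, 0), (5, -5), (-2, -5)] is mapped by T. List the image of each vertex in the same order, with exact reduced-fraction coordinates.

T1 scale by (-2, -1): (-4, 0) → (8, 0); (5, -5) → (-10, 5); (-2, -5) → (4, 5)
T2 shear: y ← y − 1/2·x: (8, 0) → (8, -4); (-10, 5) → (-10, 10); (4, 5) → (4, 3)
T3 reflect across y = 0: (8, -4) → (8, 4); (-10, 10) → (-10, -10); (4, 3) → (4, -3)

image vertices: (8, 4), (-10, -10), (4, -3)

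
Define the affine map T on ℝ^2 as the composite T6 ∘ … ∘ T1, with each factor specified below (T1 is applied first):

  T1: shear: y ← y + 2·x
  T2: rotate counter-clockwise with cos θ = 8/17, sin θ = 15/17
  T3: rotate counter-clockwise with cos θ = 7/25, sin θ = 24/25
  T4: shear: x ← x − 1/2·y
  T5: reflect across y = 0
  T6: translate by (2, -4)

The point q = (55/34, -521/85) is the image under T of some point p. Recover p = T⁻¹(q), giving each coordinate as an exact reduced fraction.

p = (1, -4)

T1 = [1 0 0; 2 1 0; 0 0 1]
T2·T1 = [-22/17 -15/17 0; 31/17 8/17 0; 0 0 1]
T3·…·T1 = [-898/425 -297/425 0; -311/425 -304/425 0; 0 0 1]
T4·…·T1 = [-297/170 -29/85 0; -311/425 -304/425 0; 0 0 1]
T5·…·T1 = [-297/170 -29/85 0; 311/425 304/425 0; 0 0 1]
T6·…·T1 = [-297/170 -29/85 2; 311/425 304/425 -4; 0 0 1]
det M = -1; M⁻¹ = [-304/425 -29/85 28/425; 311/425 297/170 2348/425; 0 0 1]
M⁻¹ · (55/34, -521/85)ᵀ = (1, -4)ᵀ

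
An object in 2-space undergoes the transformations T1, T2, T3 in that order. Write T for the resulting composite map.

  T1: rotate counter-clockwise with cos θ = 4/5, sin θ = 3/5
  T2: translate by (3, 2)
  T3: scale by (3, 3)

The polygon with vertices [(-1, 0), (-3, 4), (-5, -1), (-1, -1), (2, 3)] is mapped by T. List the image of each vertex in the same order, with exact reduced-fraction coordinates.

image vertices: (33/5, 21/5), (-27/5, 51/5), (-6/5, -27/5), (42/5, 9/5), (42/5, 84/5)

T1 rotate counter-clockwise with cos θ = 4/5, sin θ = 3/5: (-1, 0) → (-4/5, -3/5); (-3, 4) → (-24/5, 7/5); (-5, -1) → (-17/5, -19/5); (-1, -1) → (-1/5, -7/5); (2, 3) → (-1/5, 18/5)
T2 translate by (3, 2): (-4/5, -3/5) → (11/5, 7/5); (-24/5, 7/5) → (-9/5, 17/5); (-17/5, -19/5) → (-2/5, -9/5); (-1/5, -7/5) → (14/5, 3/5); (-1/5, 18/5) → (14/5, 28/5)
T3 scale by (3, 3): (11/5, 7/5) → (33/5, 21/5); (-9/5, 17/5) → (-27/5, 51/5); (-2/5, -9/5) → (-6/5, -27/5); (14/5, 3/5) → (42/5, 9/5); (14/5, 28/5) → (42/5, 84/5)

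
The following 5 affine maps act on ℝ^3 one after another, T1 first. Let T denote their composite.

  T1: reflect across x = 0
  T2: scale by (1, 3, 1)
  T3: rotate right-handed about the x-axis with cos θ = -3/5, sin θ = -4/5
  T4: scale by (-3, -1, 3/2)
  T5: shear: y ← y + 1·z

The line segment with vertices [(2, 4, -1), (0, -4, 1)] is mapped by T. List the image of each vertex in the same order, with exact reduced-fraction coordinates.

image vertices: (6, -11/2, -27/2), (0, 11/2, 27/2)

T1 reflect across x = 0: (2, 4, -1) → (-2, 4, -1); (0, -4, 1) → (0, -4, 1)
T2 scale by (1, 3, 1): (-2, 4, -1) → (-2, 12, -1); (0, -4, 1) → (0, -12, 1)
T3 rotate right-handed about the x-axis with cos θ = -3/5, sin θ = -4/5: (-2, 12, -1) → (-2, -8, -9); (0, -12, 1) → (0, 8, 9)
T4 scale by (-3, -1, 3/2): (-2, -8, -9) → (6, 8, -27/2); (0, 8, 9) → (0, -8, 27/2)
T5 shear: y ← y + 1·z: (6, 8, -27/2) → (6, -11/2, -27/2); (0, -8, 27/2) → (0, 11/2, 27/2)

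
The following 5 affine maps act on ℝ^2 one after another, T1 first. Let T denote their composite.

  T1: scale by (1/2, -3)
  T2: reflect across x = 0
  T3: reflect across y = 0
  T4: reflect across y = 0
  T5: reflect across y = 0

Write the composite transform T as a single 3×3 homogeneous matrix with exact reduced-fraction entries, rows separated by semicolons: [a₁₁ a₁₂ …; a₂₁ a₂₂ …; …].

T = [-1/2 0 0; 0 3 0; 0 0 1]

T1 = [1/2 0 0; 0 -3 0; 0 0 1]
T2·T1 = [-1/2 0 0; 0 -3 0; 0 0 1]
T3·…·T1 = [-1/2 0 0; 0 3 0; 0 0 1]
T4·…·T1 = [-1/2 0 0; 0 -3 0; 0 0 1]
T5·…·T1 = [-1/2 0 0; 0 3 0; 0 0 1]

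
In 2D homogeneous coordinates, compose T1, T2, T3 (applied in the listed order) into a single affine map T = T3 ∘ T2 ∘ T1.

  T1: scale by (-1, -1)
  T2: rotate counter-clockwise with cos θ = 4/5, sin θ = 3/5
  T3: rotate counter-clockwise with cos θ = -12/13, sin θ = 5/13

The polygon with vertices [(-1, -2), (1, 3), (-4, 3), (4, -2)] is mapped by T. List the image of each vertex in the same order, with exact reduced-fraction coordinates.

T1 scale by (-1, -1): (-1, -2) → (1, 2); (1, 3) → (-1, -3); (-4, 3) → (4, -3); (4, -2) → (-4, 2)
T2 rotate counter-clockwise with cos θ = 4/5, sin θ = 3/5: (1, 2) → (-2/5, 11/5); (-1, -3) → (1, -3); (4, -3) → (5, 0); (-4, 2) → (-22/5, -4/5)
T3 rotate counter-clockwise with cos θ = -12/13, sin θ = 5/13: (-2/5, 11/5) → (-31/65, -142/65); (1, -3) → (3/13, 41/13); (5, 0) → (-60/13, 25/13); (-22/5, -4/5) → (284/65, -62/65)

image vertices: (-31/65, -142/65), (3/13, 41/13), (-60/13, 25/13), (284/65, -62/65)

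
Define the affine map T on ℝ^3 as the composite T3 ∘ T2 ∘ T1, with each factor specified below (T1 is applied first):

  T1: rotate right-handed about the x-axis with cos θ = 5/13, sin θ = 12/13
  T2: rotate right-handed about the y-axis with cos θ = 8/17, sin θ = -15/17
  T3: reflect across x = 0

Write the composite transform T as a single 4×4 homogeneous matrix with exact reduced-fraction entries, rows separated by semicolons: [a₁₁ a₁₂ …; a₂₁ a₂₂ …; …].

T = [-8/17 180/221 75/221 0; 0 5/13 -12/13 0; 15/17 96/221 40/221 0; 0 0 0 1]

T1 = [1 0 0 0; 0 5/13 -12/13 0; 0 12/13 5/13 0; 0 0 0 1]
T2·T1 = [8/17 -180/221 -75/221 0; 0 5/13 -12/13 0; 15/17 96/221 40/221 0; 0 0 0 1]
T3·…·T1 = [-8/17 180/221 75/221 0; 0 5/13 -12/13 0; 15/17 96/221 40/221 0; 0 0 0 1]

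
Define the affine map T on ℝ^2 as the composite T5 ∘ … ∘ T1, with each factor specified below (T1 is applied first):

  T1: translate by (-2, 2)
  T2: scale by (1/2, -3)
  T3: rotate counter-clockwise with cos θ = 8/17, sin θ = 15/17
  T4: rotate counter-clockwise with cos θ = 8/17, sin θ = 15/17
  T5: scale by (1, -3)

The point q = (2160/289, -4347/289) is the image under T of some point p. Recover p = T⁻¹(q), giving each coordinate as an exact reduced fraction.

p = (2, 1)

T1 = [1 0 -2; 0 1 2; 0 0 1]
T2·T1 = [1/2 0 -1; 0 -3 -6; 0 0 1]
T3·…·T1 = [4/17 45/17 82/17; 15/34 -24/17 -63/17; 0 0 1]
T4·…·T1 = [-161/578 720/289 1601/289; 120/289 483/289 726/289; 0 0 1]
T5·…·T1 = [-161/578 720/289 1601/289; -360/289 -1449/289 -2178/289; 0 0 1]
det M = 9/2; M⁻¹ = [-322/289 -160/289 2; 80/289 -161/2601 -2; 0 0 1]
M⁻¹ · (2160/289, -4347/289)ᵀ = (2, 1)ᵀ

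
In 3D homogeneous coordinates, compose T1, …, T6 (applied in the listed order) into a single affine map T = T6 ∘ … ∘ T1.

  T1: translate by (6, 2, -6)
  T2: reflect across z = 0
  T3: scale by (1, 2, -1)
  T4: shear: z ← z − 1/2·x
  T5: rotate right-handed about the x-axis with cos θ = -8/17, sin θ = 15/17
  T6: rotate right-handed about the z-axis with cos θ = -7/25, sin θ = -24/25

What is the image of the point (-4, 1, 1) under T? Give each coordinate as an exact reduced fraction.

T(p) = (154/85, -222/85, 138/17)

T1 translate by (6, 2, -6): (-4, 1, 1) → (2, 3, -5)
T2 reflect across z = 0: (2, 3, -5) → (2, 3, 5)
T3 scale by (1, 2, -1): (2, 3, 5) → (2, 6, -5)
T4 shear: z ← z − 1/2·x: (2, 6, -5) → (2, 6, -6)
T5 rotate right-handed about the x-axis with cos θ = -8/17, sin θ = 15/17: (2, 6, -6) → (2, 42/17, 138/17)
T6 rotate right-handed about the z-axis with cos θ = -7/25, sin θ = -24/25: (2, 42/17, 138/17) → (154/85, -222/85, 138/17)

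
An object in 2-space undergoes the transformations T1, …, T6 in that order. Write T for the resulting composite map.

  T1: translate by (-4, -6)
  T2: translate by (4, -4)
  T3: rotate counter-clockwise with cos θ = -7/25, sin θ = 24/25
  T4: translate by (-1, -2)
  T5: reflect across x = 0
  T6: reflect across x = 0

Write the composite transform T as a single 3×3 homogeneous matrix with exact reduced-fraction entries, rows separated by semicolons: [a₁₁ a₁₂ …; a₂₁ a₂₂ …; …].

T = [-7/25 -24/25 43/5; 24/25 -7/25 4/5; 0 0 1]

T1 = [1 0 -4; 0 1 -6; 0 0 1]
T2·T1 = [1 0 0; 0 1 -10; 0 0 1]
T3·…·T1 = [-7/25 -24/25 48/5; 24/25 -7/25 14/5; 0 0 1]
T4·…·T1 = [-7/25 -24/25 43/5; 24/25 -7/25 4/5; 0 0 1]
T5·…·T1 = [7/25 24/25 -43/5; 24/25 -7/25 4/5; 0 0 1]
T6·…·T1 = [-7/25 -24/25 43/5; 24/25 -7/25 4/5; 0 0 1]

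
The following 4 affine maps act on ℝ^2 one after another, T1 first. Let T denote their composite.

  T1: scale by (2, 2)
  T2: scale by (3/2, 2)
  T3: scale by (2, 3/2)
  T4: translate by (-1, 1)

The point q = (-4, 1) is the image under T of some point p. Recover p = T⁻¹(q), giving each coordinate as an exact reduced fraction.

p = (-1/2, 0)

T1 = [2 0 0; 0 2 0; 0 0 1]
T2·T1 = [3 0 0; 0 4 0; 0 0 1]
T3·…·T1 = [6 0 0; 0 6 0; 0 0 1]
T4·…·T1 = [6 0 -1; 0 6 1; 0 0 1]
det M = 36; M⁻¹ = [1/6 0 1/6; 0 1/6 -1/6; 0 0 1]
M⁻¹ · (-4, 1)ᵀ = (-1/2, 0)ᵀ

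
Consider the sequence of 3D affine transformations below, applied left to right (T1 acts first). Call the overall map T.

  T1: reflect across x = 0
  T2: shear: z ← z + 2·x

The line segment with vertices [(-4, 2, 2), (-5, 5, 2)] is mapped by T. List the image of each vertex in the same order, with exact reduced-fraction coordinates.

T1 reflect across x = 0: (-4, 2, 2) → (4, 2, 2); (-5, 5, 2) → (5, 5, 2)
T2 shear: z ← z + 2·x: (4, 2, 2) → (4, 2, 10); (5, 5, 2) → (5, 5, 12)

image vertices: (4, 2, 10), (5, 5, 12)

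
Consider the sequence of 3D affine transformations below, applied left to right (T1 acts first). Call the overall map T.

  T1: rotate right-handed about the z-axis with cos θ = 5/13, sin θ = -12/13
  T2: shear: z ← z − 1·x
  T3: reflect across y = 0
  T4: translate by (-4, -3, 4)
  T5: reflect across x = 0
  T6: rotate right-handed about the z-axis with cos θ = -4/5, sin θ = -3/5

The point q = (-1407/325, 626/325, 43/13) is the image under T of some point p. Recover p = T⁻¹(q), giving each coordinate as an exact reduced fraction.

p = (-2/5, 2, 1)

T1 = [5/13 12/13 0 0; -12/13 5/13 0 0; 0 0 1 0; 0 0 0 1]
T2·T1 = [5/13 12/13 0 0; -12/13 5/13 0 0; -5/13 -12/13 1 0; 0 0 0 1]
T3·…·T1 = [5/13 12/13 0 0; 12/13 -5/13 0 0; -5/13 -12/13 1 0; 0 0 0 1]
T4·…·T1 = [5/13 12/13 0 -4; 12/13 -5/13 0 -3; -5/13 -12/13 1 4; 0 0 0 1]
T5·…·T1 = [-5/13 -12/13 0 4; 12/13 -5/13 0 -3; -5/13 -12/13 1 4; 0 0 0 1]
T6·…·T1 = [56/65 33/65 0 -5; -33/65 56/65 0 0; -5/13 -12/13 1 4; 0 0 0 1]
det M = 1; M⁻¹ = [56/65 -33/65 0 56/13; 33/65 56/65 0 33/13; 4/5 3/5 1 0; 0 0 0 1]
M⁻¹ · (-1407/325, 626/325, 43/13)ᵀ = (-2/5, 2, 1)ᵀ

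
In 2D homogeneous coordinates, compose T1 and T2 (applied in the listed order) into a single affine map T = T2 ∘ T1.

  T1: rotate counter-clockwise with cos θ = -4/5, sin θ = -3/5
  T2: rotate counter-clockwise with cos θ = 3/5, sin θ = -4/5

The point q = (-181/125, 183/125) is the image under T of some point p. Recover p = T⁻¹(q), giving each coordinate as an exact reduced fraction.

T1 = [-4/5 3/5 0; -3/5 -4/5 0; 0 0 1]
T2·T1 = [-24/25 -7/25 0; 7/25 -24/25 0; 0 0 1]
det M = 1; M⁻¹ = [-24/25 7/25 0; -7/25 -24/25 0; 0 0 1]
M⁻¹ · (-181/125, 183/125)ᵀ = (9/5, -1)ᵀ

p = (9/5, -1)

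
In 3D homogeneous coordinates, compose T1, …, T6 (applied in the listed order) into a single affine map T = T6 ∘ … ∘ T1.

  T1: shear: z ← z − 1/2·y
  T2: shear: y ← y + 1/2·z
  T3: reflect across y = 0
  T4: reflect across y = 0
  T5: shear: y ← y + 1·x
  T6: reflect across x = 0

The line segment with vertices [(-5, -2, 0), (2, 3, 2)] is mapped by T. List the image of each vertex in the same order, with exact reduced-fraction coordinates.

T1 shear: z ← z − 1/2·y: (-5, -2, 0) → (-5, -2, 1); (2, 3, 2) → (2, 3, 1/2)
T2 shear: y ← y + 1/2·z: (-5, -2, 1) → (-5, -3/2, 1); (2, 3, 1/2) → (2, 13/4, 1/2)
T3 reflect across y = 0: (-5, -3/2, 1) → (-5, 3/2, 1); (2, 13/4, 1/2) → (2, -13/4, 1/2)
T4 reflect across y = 0: (-5, 3/2, 1) → (-5, -3/2, 1); (2, -13/4, 1/2) → (2, 13/4, 1/2)
T5 shear: y ← y + 1·x: (-5, -3/2, 1) → (-5, -13/2, 1); (2, 13/4, 1/2) → (2, 21/4, 1/2)
T6 reflect across x = 0: (-5, -13/2, 1) → (5, -13/2, 1); (2, 21/4, 1/2) → (-2, 21/4, 1/2)

image vertices: (5, -13/2, 1), (-2, 21/4, 1/2)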